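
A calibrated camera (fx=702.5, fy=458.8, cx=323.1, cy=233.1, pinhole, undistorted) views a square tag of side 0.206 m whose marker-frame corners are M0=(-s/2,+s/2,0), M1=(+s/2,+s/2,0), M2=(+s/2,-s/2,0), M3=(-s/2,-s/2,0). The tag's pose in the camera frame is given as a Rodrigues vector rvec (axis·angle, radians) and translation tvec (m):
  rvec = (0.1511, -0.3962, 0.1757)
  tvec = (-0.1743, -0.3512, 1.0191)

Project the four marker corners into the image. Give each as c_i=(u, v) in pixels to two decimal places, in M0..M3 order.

c0=(118.50, 110.11) c1=(256.67, 131.83) c2=(282.69, 41.83) c3=(143.42, 12.01)

Intrinsics K: fx=702.5, fy=458.8, cx=323.1, cy=233.1
Marker side s = 0.206 m; corners in marker frame (Z=0):
  M0 = (-0.1030, +0.1030, 0)
  M1 = (+0.1030, +0.1030, 0)
  M2 = (+0.1030, -0.1030, 0)
  M3 = (-0.1030, -0.1030, 0)
rvec = (0.1511, -0.3962, 0.1757), |rvec| = θ = 0.45899 rad = 26.298°
Rodrigues: sinθ=0.44305, 1−cosθ=0.10350; R = I + sinθ·[k]× + (1−cosθ)·[k]×²:
    [+0.90771 -0.19901 -0.36939]
    [+0.14018 +0.97362 -0.18005]
    [+0.39548 +0.11165 +0.91166]
t = (-0.1743, -0.3512, 1.0191) m
M0: Pc = R·M0+t = (-0.28829, -0.26536, +0.98987); u = 702.5·(-0.28829)/0.98987 + 323.1 = 118.5012, v = 458.8·(-0.26536)/0.98987 + 233.1 = 110.1081
M1: Pc = R·M1+t = (-0.10130, -0.23648, +1.07133); u = 702.5·(-0.10130)/1.07133 + 323.1 = 256.6731, v = 458.8·(-0.23648)/1.07133 + 233.1 = 131.8279
M2: Pc = R·M2+t = (-0.06031, -0.43704, +1.04833); u = 702.5·(-0.06031)/1.04833 + 323.1 = 282.6872, v = 458.8·(-0.43704)/1.04833 + 233.1 = 41.8293
M3: Pc = R·M3+t = (-0.24730, -0.46592, +0.96687); u = 702.5·(-0.24730)/0.96687 + 323.1 = 143.4203, v = 458.8·(-0.46592)/0.96687 + 233.1 = 12.0095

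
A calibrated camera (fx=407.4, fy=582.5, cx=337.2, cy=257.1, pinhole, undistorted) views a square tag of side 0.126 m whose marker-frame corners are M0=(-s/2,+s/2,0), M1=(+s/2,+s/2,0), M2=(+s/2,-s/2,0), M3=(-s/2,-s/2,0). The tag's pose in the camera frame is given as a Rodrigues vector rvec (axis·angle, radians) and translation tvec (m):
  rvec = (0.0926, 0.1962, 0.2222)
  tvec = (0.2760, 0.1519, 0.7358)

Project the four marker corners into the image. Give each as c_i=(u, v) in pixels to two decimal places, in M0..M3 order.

c0=(446.57, 410.56) c1=(517.15, 438.23) c2=(535.72, 342.43) c3=(463.21, 317.20)

Intrinsics K: fx=407.4, fy=582.5, cx=337.2, cy=257.1
Marker side s = 0.126 m; corners in marker frame (Z=0):
  M0 = (-0.0630, +0.0630, 0)
  M1 = (+0.0630, +0.0630, 0)
  M2 = (+0.0630, -0.0630, 0)
  M3 = (-0.0630, -0.0630, 0)
rvec = (0.0926, 0.1962, 0.2222), |rvec| = θ = 0.31055 rad = 17.793°
Rodrigues: sinθ=0.30558, 1−cosθ=0.04783; R = I + sinθ·[k]× + (1−cosθ)·[k]×²:
    [+0.95642 -0.20963 +0.20327]
    [+0.22766 +0.97126 -0.06950]
    [-0.18286 +0.11274 +0.97665]
t = (0.2760, 0.1519, 0.7358) m
M0: Pc = R·M0+t = (+0.20254, +0.19875, +0.75442); u = 407.4·(+0.20254)/0.75442 + 337.2 = 446.5740, v = 582.5·(+0.19875)/0.75442 + 257.1 = 410.5552
M1: Pc = R·M1+t = (+0.32305, +0.22743, +0.73138); u = 407.4·(+0.32305)/0.73138 + 337.2 = 517.1461, v = 582.5·(+0.22743)/0.73138 + 257.1 = 438.2349
M2: Pc = R·M2+t = (+0.34946, +0.10505, +0.71718); u = 407.4·(+0.34946)/0.71718 + 337.2 = 535.7151, v = 582.5·(+0.10505)/0.71718 + 257.1 = 342.4254
M3: Pc = R·M3+t = (+0.22895, +0.07637, +0.74022); u = 407.4·(+0.22895)/0.74022 + 337.2 = 463.2107, v = 582.5·(+0.07637)/0.74022 + 257.1 = 317.1966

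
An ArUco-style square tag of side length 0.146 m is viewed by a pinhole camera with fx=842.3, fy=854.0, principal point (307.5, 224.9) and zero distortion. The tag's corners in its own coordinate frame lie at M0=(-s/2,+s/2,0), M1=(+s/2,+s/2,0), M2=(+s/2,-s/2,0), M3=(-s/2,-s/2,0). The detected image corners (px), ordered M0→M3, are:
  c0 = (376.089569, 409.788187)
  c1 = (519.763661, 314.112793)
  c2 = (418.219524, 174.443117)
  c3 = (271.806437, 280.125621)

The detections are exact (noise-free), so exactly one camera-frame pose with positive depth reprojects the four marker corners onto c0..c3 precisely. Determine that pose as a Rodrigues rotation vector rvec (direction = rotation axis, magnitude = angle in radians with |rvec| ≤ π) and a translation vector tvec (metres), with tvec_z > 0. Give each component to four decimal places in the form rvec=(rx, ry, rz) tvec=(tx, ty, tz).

rvec=(0.2785, 0.1100, -0.6408) tvec=(0.0730, 0.0586, 0.6928)

Intrinsics K: fx=842.3, fy=854.0, cx=307.5, cy=224.9
Marker side s = 0.146 m; corners in marker frame (Z=0):
  M0 = (-0.0730, +0.0730, 0)
  M1 = (+0.0730, +0.0730, 0)
  M2 = (+0.0730, -0.0730, 0)
  M3 = (-0.0730, -0.0730, 0)
Detected image corners:
  c0 = (376.089569, 409.788187) px
  c1 = (519.763661, 314.112793) px
  c2 = (418.219524, 174.443117) px
  c3 = (271.806437, 280.125621) px
Planar DLT: solve 8×8 A·h = b for H (H[2,2]=1):
  H  [+886.42835 +832.13206 +396.24750]
  H  [-768.14443 +1016.11505 +297.18259]
  H  [-0.26938 +0.32048 +1.00000]
B = K⁻¹H; ‖b₁‖=1.443332, ‖b₂‖=1.443332; λ = 2/(‖b₁‖+‖b₂‖) = 0.692841, sign → tz>0 ⇒ λ=+0.692841
r₁ = λ·B[:,0] = (+0.79728,-0.57404,-0.18664); r₂ = λ·B[:,1] = (+0.60342,+0.76589,+0.22204)
r₃ = r₁×r₂ = (+0.01549,-0.28965,+0.95701); SVD([r₁ r₂ r₃]) → R = UVᵀ:
  R  [+0.79728 +0.60342 +0.01549]
  R  [-0.57404 +0.76589 -0.28965]
  R  [-0.18664 +0.22204 +0.95701]
t = (+0.07300, +0.05864, +0.69284) m
tr R = 2.520173; θ = arccos((tr R − 1)/2) = 0.707350 rad = 40.528°
axis k = ((R−Rᵀ)₃₂, (R−Rᵀ)₁₃, (R−Rᵀ)₂₁) / (2 sinθ) = (+0.393714, +0.155522, -0.905981)
rvec = θ·k = (+0.278494, +0.110009, -0.640846)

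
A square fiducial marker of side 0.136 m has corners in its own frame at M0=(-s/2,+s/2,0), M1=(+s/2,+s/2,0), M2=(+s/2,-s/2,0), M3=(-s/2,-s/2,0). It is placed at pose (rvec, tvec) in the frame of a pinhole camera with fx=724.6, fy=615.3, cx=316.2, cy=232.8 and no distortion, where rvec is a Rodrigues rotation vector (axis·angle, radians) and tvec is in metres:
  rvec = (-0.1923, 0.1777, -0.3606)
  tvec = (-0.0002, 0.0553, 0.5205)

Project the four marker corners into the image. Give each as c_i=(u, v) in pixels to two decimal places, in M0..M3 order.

Intrinsics K: fx=724.6, fy=615.3, cx=316.2, cy=232.8
Marker side s = 0.136 m; corners in marker frame (Z=0):
  M0 = (-0.0680, +0.0680, 0)
  M1 = (+0.0680, +0.0680, 0)
  M2 = (+0.0680, -0.0680, 0)
  M3 = (-0.0680, -0.0680, 0)
rvec = (-0.1923, 0.1777, -0.3606), |rvec| = θ = 0.44563 rad = 25.533°
Rodrigues: sinθ=0.43103, 1−cosθ=0.09766; R = I + sinθ·[k]× + (1−cosθ)·[k]×²:
    [+0.92052 +0.33198 +0.20598]
    [-0.36559 +0.91787 +0.15449]
    [-0.13777 -0.21751 +0.96629]
t = (-0.0002, 0.0553, 0.5205) m
M0: Pc = R·M0+t = (-0.04022, +0.14257, +0.51508); u = 724.6·(-0.04022)/0.51508 + 316.2 = 259.6178, v = 615.3·(+0.14257)/0.51508 + 232.8 = 403.1166
M1: Pc = R·M1+t = (+0.08497, +0.09285, +0.49634); u = 724.6·(+0.08497)/0.49634 + 316.2 = 440.2465, v = 615.3·(+0.09285)/0.49634 + 232.8 = 347.9098
M2: Pc = R·M2+t = (+0.03982, -0.03197, +0.52592); u = 724.6·(+0.03982)/0.52592 + 316.2 = 371.0644, v = 615.3·(-0.03197)/0.52592 + 232.8 = 195.3911
M3: Pc = R·M3+t = (-0.08537, +0.01775, +0.54466); u = 724.6·(-0.08537)/0.54466 + 316.2 = 202.6260, v = 615.3·(+0.01775)/0.54466 + 232.8 = 252.8465

c0=(259.62, 403.12) c1=(440.25, 347.91) c2=(371.06, 195.39) c3=(202.63, 252.85)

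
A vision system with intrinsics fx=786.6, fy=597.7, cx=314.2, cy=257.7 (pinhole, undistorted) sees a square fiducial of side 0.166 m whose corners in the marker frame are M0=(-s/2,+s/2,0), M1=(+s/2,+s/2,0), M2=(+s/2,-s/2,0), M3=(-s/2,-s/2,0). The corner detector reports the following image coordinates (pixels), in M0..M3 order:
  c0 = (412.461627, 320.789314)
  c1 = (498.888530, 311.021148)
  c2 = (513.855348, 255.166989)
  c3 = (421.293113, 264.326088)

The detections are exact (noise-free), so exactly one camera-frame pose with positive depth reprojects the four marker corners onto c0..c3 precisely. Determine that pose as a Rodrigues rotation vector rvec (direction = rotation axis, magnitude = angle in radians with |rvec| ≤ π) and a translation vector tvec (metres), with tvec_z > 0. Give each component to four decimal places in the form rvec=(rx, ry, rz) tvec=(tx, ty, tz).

rvec=(0.6320, -0.2233, -0.0577) tvec=(0.2576, 0.0713, 1.3716)

Intrinsics K: fx=786.6, fy=597.7, cx=314.2, cy=257.7
Marker side s = 0.166 m; corners in marker frame (Z=0):
  M0 = (-0.0830, +0.0830, 0)
  M1 = (+0.0830, +0.0830, 0)
  M2 = (+0.0830, -0.0830, 0)
  M3 = (-0.0830, -0.0830, 0)
Detected image corners:
  c0 = (412.461627, 320.789314) px
  c1 = (498.888530, 311.021148) px
  c2 = (513.855348, 255.166989) px
  c3 = (421.293113, 264.326088) px
Planar DLT: solve 8×8 A·h = b for H (H[2,2]=1):
  H  [+602.17619 +127.22165 +461.92427]
  H  [-17.34951 +462.43382 +288.77694]
  H  [+0.13802 +0.43134 +1.00000]
B = K⁻¹H; ‖b₁‖=0.729091, ‖b₂‖=0.729091; λ = 2/(‖b₁‖+‖b₂‖) = 1.371571, sign → tz>0 ⇒ λ=+1.371571
r₁ = λ·B[:,0] = (+0.97438,-0.12143,+0.18931); r₂ = λ·B[:,1] = (-0.01448,+0.80610,+0.59161)
r₃ = r₁×r₂ = (-0.22444,-0.57919,+0.78369); SVD([r₁ r₂ r₃]) → R = UVᵀ:
  R  [+0.97438 -0.01448 -0.22444]
  R  [-0.12143 +0.80610 -0.57919]
  R  [+0.18931 +0.59161 +0.78369]
t = (+0.25758, +0.07131, +1.37157) m
tr R = 2.564163; θ = arccos((tr R − 1)/2) = 0.672797 rad = 38.548°
axis k = ((R−Rᵀ)₃₂, (R−Rᵀ)₁₃, (R−Rᵀ)₂₁) / (2 sinθ) = (+0.939381, -0.331964, -0.085813)
rvec = θ·k = (+0.632012, -0.223345, -0.057735)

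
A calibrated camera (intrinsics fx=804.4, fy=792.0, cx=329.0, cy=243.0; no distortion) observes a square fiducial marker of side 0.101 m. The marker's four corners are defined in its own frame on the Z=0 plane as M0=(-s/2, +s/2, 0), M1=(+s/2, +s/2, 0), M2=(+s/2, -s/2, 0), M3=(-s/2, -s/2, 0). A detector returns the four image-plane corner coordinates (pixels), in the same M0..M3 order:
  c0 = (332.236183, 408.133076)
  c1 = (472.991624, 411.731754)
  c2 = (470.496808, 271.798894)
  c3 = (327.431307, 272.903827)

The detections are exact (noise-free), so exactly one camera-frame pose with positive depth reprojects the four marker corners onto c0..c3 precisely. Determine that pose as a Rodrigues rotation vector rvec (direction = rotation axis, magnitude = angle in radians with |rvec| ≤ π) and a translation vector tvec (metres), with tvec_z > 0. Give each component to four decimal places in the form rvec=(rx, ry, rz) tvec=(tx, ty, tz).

rvec=(0.1003, 0.1947, -0.0250) tvec=(0.0501, 0.0712, 0.5715)

Intrinsics K: fx=804.4, fy=792.0, cx=329.0, cy=243.0
Marker side s = 0.101 m; corners in marker frame (Z=0):
  M0 = (-0.0505, +0.0505, 0)
  M1 = (+0.0505, +0.0505, 0)
  M2 = (+0.0505, -0.0505, 0)
  M3 = (-0.0505, -0.0505, 0)
Detected image corners:
  c0 = (332.236183, 408.133076) px
  c1 = (472.991624, 411.731754) px
  c2 = (470.496808, 271.798894) px
  c3 = (327.431307, 272.903827) px
Planar DLT: solve 8×8 A·h = b for H (H[2,2]=1):
  H  [+1268.67406 +104.43419 +399.58622]
  H  [-103.45485 +1419.75450 +341.72146]
  H  [-0.34003 +0.16992 +1.00000]
B = K⁻¹H; ‖b₁‖=1.749801, ‖b₂‖=1.749801; λ = 2/(‖b₁‖+‖b₂‖) = 0.571494, sign → tz>0 ⇒ λ=+0.571494
r₁ = λ·B[:,0] = (+0.98082,-0.01503,-0.19433); r₂ = λ·B[:,1] = (+0.03448,+0.99468,+0.09711)
r₃ = r₁×r₂ = (+0.19183,-0.10194,+0.97612); SVD([r₁ r₂ r₃]) → R = UVᵀ:
  R  [+0.98082 +0.03448 +0.19183]
  R  [-0.01503 +0.99468 -0.10194]
  R  [-0.19433 +0.09711 +0.97612]
t = (+0.05015, +0.07124, +0.57149) m
tr R = 2.951617; θ = arccos((tr R − 1)/2) = 0.220408 rad = 12.628°
axis k = ((R−Rᵀ)₃₂, (R−Rᵀ)₁₃, (R−Rᵀ)₂₁) / (2 sinθ) = (+0.455227, +0.883147, -0.113224)
rvec = θ·k = (+0.100336, +0.194653, -0.024955)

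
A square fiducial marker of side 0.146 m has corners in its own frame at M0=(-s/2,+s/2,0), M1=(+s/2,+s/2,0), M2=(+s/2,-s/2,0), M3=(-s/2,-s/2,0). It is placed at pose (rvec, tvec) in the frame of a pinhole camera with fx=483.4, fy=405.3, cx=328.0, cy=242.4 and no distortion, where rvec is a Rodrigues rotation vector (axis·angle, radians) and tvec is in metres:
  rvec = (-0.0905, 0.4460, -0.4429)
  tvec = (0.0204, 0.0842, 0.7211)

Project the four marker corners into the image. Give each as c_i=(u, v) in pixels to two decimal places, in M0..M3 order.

c0=(321.52, 342.28) c1=(405.06, 313.06) c2=(362.74, 234.81) c3=(285.29, 268.97)

Intrinsics K: fx=483.4, fy=405.3, cx=328.0, cy=242.4
Marker side s = 0.146 m; corners in marker frame (Z=0):
  M0 = (-0.0730, +0.0730, 0)
  M1 = (+0.0730, +0.0730, 0)
  M2 = (+0.0730, -0.0730, 0)
  M3 = (-0.0730, -0.0730, 0)
rvec = (-0.0905, 0.4460, -0.4429), |rvec| = θ = 0.63503 rad = 36.385°
Rodrigues: sinθ=0.59320, 1−cosθ=0.19495; R = I + sinθ·[k]× + (1−cosθ)·[k]×²:
    [+0.80901 +0.39421 +0.43600]
    [-0.43324 +0.90121 -0.01095]
    [-0.39725 -0.18003 +0.89988]
t = (0.0204, 0.0842, 0.7211) m
M0: Pc = R·M0+t = (-0.00988, +0.18161, +0.73696); u = 483.4·(-0.00988)/0.73696 + 328.0 = 321.5192, v = 405.3·(+0.18161)/0.73696 + 242.4 = 342.2818
M1: Pc = R·M1+t = (+0.10824, +0.11836, +0.67896); u = 483.4·(+0.10824)/0.67896 + 328.0 = 405.0607, v = 405.3·(+0.11836)/0.67896 + 242.4 = 313.0555
M2: Pc = R·M2+t = (+0.05068, -0.01321, +0.70524); u = 483.4·(+0.05068)/0.70524 + 328.0 = 362.7381, v = 405.3·(-0.01321)/0.70524 + 242.4 = 234.8054
M3: Pc = R·M3+t = (-0.06744, +0.05004, +0.76324); u = 483.4·(-0.06744)/0.76324 + 328.0 = 285.2896, v = 405.3·(+0.05004)/0.76324 + 242.4 = 268.9714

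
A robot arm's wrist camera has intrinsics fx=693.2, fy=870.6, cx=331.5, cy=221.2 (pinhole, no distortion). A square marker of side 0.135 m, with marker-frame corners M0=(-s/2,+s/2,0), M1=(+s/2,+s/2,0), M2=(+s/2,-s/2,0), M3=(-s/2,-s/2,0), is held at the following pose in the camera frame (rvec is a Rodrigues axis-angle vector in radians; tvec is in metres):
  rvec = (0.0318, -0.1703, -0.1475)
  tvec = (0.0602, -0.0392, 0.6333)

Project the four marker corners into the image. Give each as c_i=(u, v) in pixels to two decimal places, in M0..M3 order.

c0=(336.04, 273.56) c1=(476.76, 244.71) c2=(457.17, 63.81) c3=(314.39, 86.36)

Intrinsics K: fx=693.2, fy=870.6, cx=331.5, cy=221.2
Marker side s = 0.135 m; corners in marker frame (Z=0):
  M0 = (-0.0675, +0.0675, 0)
  M1 = (+0.0675, +0.0675, 0)
  M2 = (+0.0675, -0.0675, 0)
  M3 = (-0.0675, -0.0675, 0)
rvec = (0.0318, -0.1703, -0.1475), |rvec| = θ = 0.22753 rad = 13.036°
Rodrigues: sinθ=0.22557, 1−cosθ=0.02577; R = I + sinθ·[k]× + (1−cosθ)·[k]×²:
    [+0.97473 +0.14353 -0.17117]
    [-0.14893 +0.98867 -0.01902]
    [+0.16650 +0.04403 +0.98506]
t = (0.0602, -0.0392, 0.6333) m
M0: Pc = R·M0+t = (+0.00409, +0.03759, +0.62503); u = 693.2·(+0.00409)/0.62503 + 331.5 = 336.0408, v = 870.6·(+0.03759)/0.62503 + 221.2 = 273.5550
M1: Pc = R·M1+t = (+0.13568, +0.01748, +0.64751); u = 693.2·(+0.13568)/0.64751 + 331.5 = 476.7568, v = 870.6·(+0.01748)/0.64751 + 221.2 = 244.7056
M2: Pc = R·M2+t = (+0.11631, -0.11599, +0.64157); u = 693.2·(+0.11631)/0.64157 + 331.5 = 457.1660, v = 870.6·(-0.11599)/0.64157 + 221.2 = 63.8061
M3: Pc = R·M3+t = (-0.01528, -0.09588, +0.61909); u = 693.2·(-0.01528)/0.61909 + 331.5 = 314.3876, v = 870.6·(-0.09588)/0.61909 + 221.2 = 86.3645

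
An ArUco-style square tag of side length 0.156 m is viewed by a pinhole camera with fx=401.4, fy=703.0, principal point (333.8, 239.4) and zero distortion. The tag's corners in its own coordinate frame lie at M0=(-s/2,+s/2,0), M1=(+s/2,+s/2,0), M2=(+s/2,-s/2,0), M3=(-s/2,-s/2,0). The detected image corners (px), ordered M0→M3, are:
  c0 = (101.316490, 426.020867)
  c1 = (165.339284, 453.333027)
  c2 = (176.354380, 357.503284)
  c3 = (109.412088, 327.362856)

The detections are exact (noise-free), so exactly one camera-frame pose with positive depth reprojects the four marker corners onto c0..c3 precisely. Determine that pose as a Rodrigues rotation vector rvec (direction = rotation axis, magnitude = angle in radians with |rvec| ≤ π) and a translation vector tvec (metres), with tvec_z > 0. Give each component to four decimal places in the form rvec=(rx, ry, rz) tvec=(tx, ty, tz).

rvec=(0.3045, -0.0523, 0.2878) tvec=(-0.4678, 0.2089, 0.9602)

Intrinsics K: fx=401.4, fy=703.0, cx=333.8, cy=239.4
Marker side s = 0.156 m; corners in marker frame (Z=0):
  M0 = (-0.0780, +0.0780, 0)
  M1 = (+0.0780, +0.0780, 0)
  M2 = (+0.0780, -0.0780, 0)
  M3 = (-0.0780, -0.0780, 0)
Detected image corners:
  c0 = (101.316490, 426.020867) px
  c1 = (165.339284, 453.333027) px
  c2 = (176.354380, 357.503284) px
  c3 = (109.412088, 327.362856) px
Planar DLT: solve 8×8 A·h = b for H (H[2,2]=1):
  H  [+433.04708 -19.88256 +138.24349]
  H  [+222.17445 +740.63208 +392.30258]
  H  [+0.09780 +0.30007 +1.00000]
B = K⁻¹H; ‖b₁‖=1.041412, ‖b₂‖=1.041412; λ = 2/(‖b₁‖+‖b₂‖) = 0.960234, sign → tz>0 ⇒ λ=+0.960234
r₁ = λ·B[:,0] = (+0.95785,+0.27149,+0.09391); r₂ = λ·B[:,1] = (-0.28717,+0.91351,+0.28814)
r₃ = r₁×r₂ = (-0.00756,-0.30296,+0.95297); SVD([r₁ r₂ r₃]) → R = UVᵀ:
  R  [+0.95785 -0.28717 -0.00756]
  R  [+0.27149 +0.91351 -0.30296]
  R  [+0.09391 +0.28814 +0.95297]
t = (-0.46781, +0.20885, +0.96023) m
tr R = 2.824337; θ = arccos((tr R − 1)/2) = 0.422251 rad = 24.193°
axis k = ((R−Rᵀ)₃₂, (R−Rᵀ)₁₃, (R−Rᵀ)₂₁) / (2 sinθ) = (+0.721171, -0.123796, +0.681606)
rvec = θ·k = (+0.304515, -0.052273, +0.287809)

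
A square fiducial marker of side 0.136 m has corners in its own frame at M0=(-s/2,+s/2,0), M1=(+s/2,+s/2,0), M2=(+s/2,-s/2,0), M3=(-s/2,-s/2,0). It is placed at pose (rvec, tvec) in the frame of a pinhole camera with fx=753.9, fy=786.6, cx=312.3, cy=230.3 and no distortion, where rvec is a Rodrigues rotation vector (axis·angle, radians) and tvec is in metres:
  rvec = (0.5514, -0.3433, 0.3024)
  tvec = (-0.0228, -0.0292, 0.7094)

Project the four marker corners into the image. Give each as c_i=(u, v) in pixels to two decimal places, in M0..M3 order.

c0=(197.14, 244.89) c1=(325.44, 269.88) c2=(380.07, 150.40) c3=(244.07, 113.20)

Intrinsics K: fx=753.9, fy=786.6, cx=312.3, cy=230.3
Marker side s = 0.136 m; corners in marker frame (Z=0):
  M0 = (-0.0680, +0.0680, 0)
  M1 = (+0.0680, +0.0680, 0)
  M2 = (+0.0680, -0.0680, 0)
  M3 = (-0.0680, -0.0680, 0)
rvec = (0.5514, -0.3433, 0.3024), |rvec| = θ = 0.71648 rad = 41.051°
Rodrigues: sinθ=0.65673, 1−cosθ=0.24588; R = I + sinθ·[k]× + (1−cosθ)·[k]×²:
    [+0.89975 -0.36785 -0.23481]
    [+0.18652 +0.81057 -0.55514]
    [+0.39454 +0.45570 +0.79792]
t = (-0.0228, -0.0292, 0.7094) m
M0: Pc = R·M0+t = (-0.10900, +0.01324, +0.71356); u = 753.9·(-0.10900)/0.71356 + 312.3 = 197.1409, v = 786.6·(+0.01324)/0.71356 + 230.3 = 244.8906
M1: Pc = R·M1+t = (+0.01337, +0.03860, +0.76722); u = 753.9·(+0.01337)/0.76722 + 312.3 = 325.4371, v = 786.6·(+0.03860)/0.76722 + 230.3 = 269.8773
M2: Pc = R·M2+t = (+0.06340, -0.07164, +0.70524); u = 753.9·(+0.06340)/0.70524 + 312.3 = 380.0710, v = 786.6·(-0.07164)/0.70524 + 230.3 = 150.4001
M3: Pc = R·M3+t = (-0.05897, -0.09700, +0.65158); u = 753.9·(-0.05897)/0.65158 + 312.3 = 244.0711, v = 786.6·(-0.09700)/0.65158 + 230.3 = 113.1981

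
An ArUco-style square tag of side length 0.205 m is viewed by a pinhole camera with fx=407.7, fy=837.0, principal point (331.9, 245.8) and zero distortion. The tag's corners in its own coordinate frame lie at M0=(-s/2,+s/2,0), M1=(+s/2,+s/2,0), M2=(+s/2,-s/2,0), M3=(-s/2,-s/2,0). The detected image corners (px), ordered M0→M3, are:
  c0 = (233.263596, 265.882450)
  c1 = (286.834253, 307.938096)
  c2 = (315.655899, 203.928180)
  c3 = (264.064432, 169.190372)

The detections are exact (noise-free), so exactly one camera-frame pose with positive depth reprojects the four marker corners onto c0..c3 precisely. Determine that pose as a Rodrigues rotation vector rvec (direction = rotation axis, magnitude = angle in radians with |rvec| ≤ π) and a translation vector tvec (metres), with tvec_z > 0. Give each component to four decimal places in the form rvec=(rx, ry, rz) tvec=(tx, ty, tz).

rvec=(-0.5150, 0.2388, 0.3960) tvec=(-0.1900, -0.0181, 1.3564)

Intrinsics K: fx=407.7, fy=837.0, cx=331.9, cy=245.8
Marker side s = 0.205 m; corners in marker frame (Z=0):
  M0 = (-0.1025, +0.1025, 0)
  M1 = (+0.1025, +0.1025, 0)
  M2 = (+0.1025, -0.1025, 0)
  M3 = (-0.1025, -0.1025, 0)
Detected image corners:
  c0 = (233.263596, 265.882450) px
  c1 = (286.834253, 307.938096) px
  c2 = (315.655899, 203.928180) px
  c3 = (264.064432, 169.190372) px
Planar DLT: solve 8×8 A·h = b for H (H[2,2]=1):
  H  [+191.83831 -232.58973 +274.80613]
  H  [+131.18935 +414.13564 +234.64485]
  H  [-0.23458 -0.31661 +1.00000]
B = K⁻¹H; ‖b₁‖=0.737237, ‖b₂‖=0.737237; λ = 2/(‖b₁‖+‖b₂‖) = 1.356416, sign → tz>0 ⇒ λ=+1.356416
r₁ = λ·B[:,0] = (+0.89727,+0.30604,-0.31818); r₂ = λ·B[:,1] = (-0.42422,+0.79725,-0.42945)
r₃ = r₁×r₂ = (+0.12224,+0.52032,+0.84518); SVD([r₁ r₂ r₃]) → R = UVᵀ:
  R  [+0.89727 -0.42422 +0.12224]
  R  [+0.30604 +0.79725 +0.52032]
  R  [-0.31818 -0.42945 +0.84518]
t = (-0.18995, -0.01808, +1.35642) m
tr R = 2.539704; θ = arccos((tr R − 1)/2) = 0.692187 rad = 39.659°
axis k = ((R−Rᵀ)₃₂, (R−Rᵀ)₁₃, (R−Rᵀ)₂₁) / (2 sinθ) = (-0.744073, +0.345041, +0.572103)
rvec = θ·k = (-0.515038, +0.238833, +0.396002)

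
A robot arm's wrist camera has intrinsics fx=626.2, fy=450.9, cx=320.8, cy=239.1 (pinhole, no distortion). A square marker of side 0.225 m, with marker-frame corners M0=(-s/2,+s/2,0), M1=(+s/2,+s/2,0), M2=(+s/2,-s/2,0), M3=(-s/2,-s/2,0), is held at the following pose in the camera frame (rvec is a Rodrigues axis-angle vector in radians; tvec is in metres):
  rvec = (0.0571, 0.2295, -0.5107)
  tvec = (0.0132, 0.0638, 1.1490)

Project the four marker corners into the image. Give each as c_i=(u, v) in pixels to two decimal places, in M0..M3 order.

c0=(306.44, 321.85) c1=(412.12, 282.51) c2=(350.54, 203.78) c3=(247.65, 246.59)

Intrinsics K: fx=626.2, fy=450.9, cx=320.8, cy=239.1
Marker side s = 0.225 m; corners in marker frame (Z=0):
  M0 = (-0.1125, +0.1125, 0)
  M1 = (+0.1125, +0.1125, 0)
  M2 = (+0.1125, -0.1125, 0)
  M3 = (-0.1125, -0.1125, 0)
rvec = (0.0571, 0.2295, -0.5107), |rvec| = θ = 0.56280 rad = 32.246°
Rodrigues: sinθ=0.53356, 1−cosθ=0.15424; R = I + sinθ·[k]× + (1−cosθ)·[k]×²:
    [+0.84735 +0.49054 +0.20338]
    [-0.47778 +0.87141 -0.11121]
    [-0.23177 -0.00294 +0.97277]
t = (0.0132, 0.0638, 1.1490) m
M0: Pc = R·M0+t = (-0.02694, +0.21558, +1.17474); u = 626.2·(-0.02694)/1.17474 + 320.8 = 306.4392, v = 450.9·(+0.21558)/1.17474 + 239.1 = 321.8473
M1: Pc = R·M1+t = (+0.16371, +0.10808, +1.12259); u = 626.2·(+0.16371)/1.12259 + 320.8 = 412.1217, v = 450.9·(+0.10808)/1.12259 + 239.1 = 282.5126
M2: Pc = R·M2+t = (+0.05334, -0.08798, +1.12326); u = 626.2·(+0.05334)/1.12326 + 320.8 = 350.5368, v = 450.9·(-0.08798)/1.12326 + 239.1 = 203.7812
M3: Pc = R·M3+t = (-0.13731, +0.01952, +1.17541); u = 626.2·(-0.13731)/1.17541 + 320.8 = 247.6460, v = 450.9·(+0.01952)/1.17541 + 239.1 = 246.5869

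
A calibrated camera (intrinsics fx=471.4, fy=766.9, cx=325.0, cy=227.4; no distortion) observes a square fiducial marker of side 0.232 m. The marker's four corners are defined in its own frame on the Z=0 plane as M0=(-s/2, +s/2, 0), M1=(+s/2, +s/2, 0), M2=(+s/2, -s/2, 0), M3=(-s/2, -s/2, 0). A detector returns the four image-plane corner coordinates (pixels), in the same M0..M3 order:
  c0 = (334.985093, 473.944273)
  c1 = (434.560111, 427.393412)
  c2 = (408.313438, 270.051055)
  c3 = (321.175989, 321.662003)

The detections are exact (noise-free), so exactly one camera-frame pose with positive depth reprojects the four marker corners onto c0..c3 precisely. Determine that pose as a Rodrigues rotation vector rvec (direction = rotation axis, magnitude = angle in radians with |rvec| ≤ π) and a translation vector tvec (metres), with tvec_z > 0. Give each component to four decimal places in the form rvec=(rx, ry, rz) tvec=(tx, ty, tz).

Intrinsics K: fx=471.4, fy=766.9, cx=325.0, cy=227.4
Marker side s = 0.232 m; corners in marker frame (Z=0):
  M0 = (-0.1160, +0.1160, 0)
  M1 = (+0.1160, +0.1160, 0)
  M2 = (+0.1160, -0.1160, 0)
  M3 = (-0.1160, -0.1160, 0)
Detected image corners:
  c0 = (334.985093, 473.944273) px
  c1 = (434.560111, 427.393412) px
  c2 = (408.313438, 270.051055) px
  c3 = (321.175989, 321.662003) px
Planar DLT: solve 8×8 A·h = b for H (H[2,2]=1):
  H  [+287.49506 -105.50939 +372.52968]
  H  [-325.06628 +476.77768 +369.54964]
  H  [-0.30238 -0.50938 +1.00000]
B = K⁻¹H; ‖b₁‖=0.934247, ‖b₂‖=0.934247; λ = 2/(‖b₁‖+‖b₂‖) = 1.070381, sign → tz>0 ⇒ λ=+1.070381
r₁ = λ·B[:,0] = (+0.87594,-0.35773,-0.32366); r₂ = λ·B[:,1] = (+0.13633,+0.82712,-0.54524)
r₃ = r₁×r₂ = (+0.46275,+0.43347,+0.77328); SVD([r₁ r₂ r₃]) → R = UVᵀ:
  R  [+0.87594 +0.13633 +0.46275]
  R  [-0.35773 +0.82712 +0.43347]
  R  [-0.32366 -0.54524 +0.77328]
t = (+0.10792, +0.19840, +1.07038) m
tr R = 2.476344; θ = arccos((tr R − 1)/2) = 0.740440 rad = 42.424°
axis k = ((R−Rᵀ)₃₂, (R−Rᵀ)₁₃, (R−Rᵀ)₂₁) / (2 sinθ) = (-0.725383, +0.582863, -0.366183)
rvec = θ·k = (-0.537102, +0.431575, -0.271136)

rvec=(-0.5371, 0.4316, -0.2711) tvec=(0.1079, 0.1984, 1.0704)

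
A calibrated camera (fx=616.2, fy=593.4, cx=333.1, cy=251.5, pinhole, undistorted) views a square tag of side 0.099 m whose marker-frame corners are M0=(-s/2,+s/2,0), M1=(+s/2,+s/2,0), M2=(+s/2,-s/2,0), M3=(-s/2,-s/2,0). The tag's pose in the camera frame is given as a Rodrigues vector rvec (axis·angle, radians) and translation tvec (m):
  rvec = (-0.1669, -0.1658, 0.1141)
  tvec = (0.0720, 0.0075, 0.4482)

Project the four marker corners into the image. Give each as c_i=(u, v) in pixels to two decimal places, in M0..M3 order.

c0=(359.63, 319.82) c1=(492.38, 334.11) c2=(499.47, 207.13) c3=(372.06, 189.07)

Intrinsics K: fx=616.2, fy=593.4, cx=333.1, cy=251.5
Marker side s = 0.099 m; corners in marker frame (Z=0):
  M0 = (-0.0495, +0.0495, 0)
  M1 = (+0.0495, +0.0495, 0)
  M2 = (+0.0495, -0.0495, 0)
  M3 = (-0.0495, -0.0495, 0)
rvec = (-0.1669, -0.1658, 0.1141), |rvec| = θ = 0.26147 rad = 14.981°
Rodrigues: sinθ=0.25850, 1−cosθ=0.03399; R = I + sinθ·[k]× + (1−cosθ)·[k]×²:
    [+0.97986 -0.09905 -0.17338]
    [+0.12656 +0.97968 +0.15560]
    [+0.15445 -0.17441 +0.97248]
t = (0.0720, 0.0075, 0.4482) m
M0: Pc = R·M0+t = (+0.01859, +0.04973, +0.43192); u = 616.2·(+0.01859)/0.43192 + 333.1 = 359.6272, v = 593.4·(+0.04973)/0.43192 + 251.5 = 319.8211
M1: Pc = R·M1+t = (+0.11560, +0.06226, +0.44721); u = 616.2·(+0.11560)/0.44721 + 333.1 = 492.3822, v = 593.4·(+0.06226)/0.44721 + 251.5 = 334.1106
M2: Pc = R·M2+t = (+0.12541, -0.03473, +0.46448); u = 616.2·(+0.12541)/0.46448 + 333.1 = 499.4697, v = 593.4·(-0.03473)/0.46448 + 251.5 = 207.1312
M3: Pc = R·M3+t = (+0.02840, -0.04726, +0.44919); u = 616.2·(+0.02840)/0.44919 + 333.1 = 372.0590, v = 593.4·(-0.04726)/0.44919 + 251.5 = 189.0686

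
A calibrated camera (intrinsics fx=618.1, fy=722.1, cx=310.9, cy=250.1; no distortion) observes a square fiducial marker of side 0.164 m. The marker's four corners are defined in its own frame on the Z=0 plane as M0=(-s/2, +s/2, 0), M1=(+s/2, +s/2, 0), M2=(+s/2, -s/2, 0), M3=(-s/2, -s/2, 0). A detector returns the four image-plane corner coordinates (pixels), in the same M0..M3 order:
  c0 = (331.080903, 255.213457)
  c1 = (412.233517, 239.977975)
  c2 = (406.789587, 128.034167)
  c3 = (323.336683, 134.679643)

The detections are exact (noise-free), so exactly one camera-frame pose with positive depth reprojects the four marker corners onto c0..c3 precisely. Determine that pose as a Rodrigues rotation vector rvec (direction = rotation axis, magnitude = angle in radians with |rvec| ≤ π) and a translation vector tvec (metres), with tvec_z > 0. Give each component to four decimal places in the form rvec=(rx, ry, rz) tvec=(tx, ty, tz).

rvec=(0.1138, -0.5010, -0.1114) tvec=(0.0974, -0.0850, 1.0192)

Intrinsics K: fx=618.1, fy=722.1, cx=310.9, cy=250.1
Marker side s = 0.164 m; corners in marker frame (Z=0):
  M0 = (-0.0820, +0.0820, 0)
  M1 = (+0.0820, +0.0820, 0)
  M2 = (+0.0820, -0.0820, 0)
  M3 = (-0.0820, -0.0820, 0)
Detected image corners:
  c0 = (331.080903, 255.213457) px
  c1 = (412.233517, 239.977975) px
  c2 = (406.789587, 128.034167) px
  c3 = (323.336683, 134.679643) px
Planar DLT: solve 8×8 A·h = b for H (H[2,2]=1):
  H  [+672.37733 +89.04886 +369.95909]
  H  [+20.76039 +733.03838 +189.90390]
  H  [+0.46316 +0.13331 +1.00000]
B = K⁻¹H; ‖b₁‖=0.981130, ‖b₂‖=0.981130; λ = 2/(‖b₁‖+‖b₂‖) = 1.019233, sign → tz>0 ⇒ λ=+1.019233
r₁ = λ·B[:,0] = (+0.87129,-0.13420,+0.47206); r₂ = λ·B[:,1] = (+0.07849,+0.98761,+0.13588)
r₃ = r₁×r₂ = (-0.48445,-0.08133,+0.87103); SVD([r₁ r₂ r₃]) → R = UVᵀ:
  R  [+0.87129 +0.07849 -0.48445]
  R  [-0.13420 +0.98761 -0.08133]
  R  [+0.47206 +0.13588 +0.87103]
t = (+0.09739, -0.08497, +1.01923) m
tr R = 2.729932; θ = arccos((tr R − 1)/2) = 0.525713 rad = 30.121°
axis k = ((R−Rᵀ)₃₂, (R−Rᵀ)₁₃, (R−Rᵀ)₂₁) / (2 sinθ) = (+0.216420, -0.953024, -0.211915)
rvec = θ·k = (+0.113775, -0.501017, -0.111406)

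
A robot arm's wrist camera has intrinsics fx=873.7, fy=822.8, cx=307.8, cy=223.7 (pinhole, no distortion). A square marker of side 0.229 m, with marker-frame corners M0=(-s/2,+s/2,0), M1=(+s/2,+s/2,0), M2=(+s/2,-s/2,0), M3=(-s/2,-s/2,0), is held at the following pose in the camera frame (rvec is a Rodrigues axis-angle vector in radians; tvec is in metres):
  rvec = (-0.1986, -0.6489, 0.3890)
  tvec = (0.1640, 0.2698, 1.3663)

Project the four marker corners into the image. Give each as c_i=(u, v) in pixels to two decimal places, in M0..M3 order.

Intrinsics K: fx=873.7, fy=822.8, cx=307.8, cy=223.7
Marker side s = 0.229 m; corners in marker frame (Z=0):
  M0 = (-0.1145, +0.1145, 0)
  M1 = (+0.1145, +0.1145, 0)
  M2 = (+0.1145, -0.1145, 0)
  M3 = (-0.1145, -0.1145, 0)
rvec = (-0.1986, -0.6489, 0.3890), |rvec| = θ = 0.78220 rad = 44.817°
Rodrigues: sinθ=0.70484, 1−cosθ=0.29063; R = I + sinθ·[k]× + (1−cosθ)·[k]×²:
    [+0.72810 -0.28931 -0.62142]
    [+0.41175 +0.90938 +0.05905]
    [+0.54803 -0.29886 +0.78125]
t = (0.1640, 0.2698, 1.3663) m
M0: Pc = R·M0+t = (+0.04751, +0.32678, +1.26933); u = 873.7·(+0.04751)/1.26933 + 307.8 = 340.4992, v = 822.8·(+0.32678)/1.26933 + 223.7 = 435.5236
M1: Pc = R·M1+t = (+0.21424, +0.42107, +1.39483); u = 873.7·(+0.21424)/1.39483 + 307.8 = 441.9976, v = 822.8·(+0.42107)/1.39483 + 223.7 = 472.0858
M2: Pc = R·M2+t = (+0.28049, +0.21282, +1.46327); u = 873.7·(+0.28049)/1.46327 + 307.8 = 475.2794, v = 822.8·(+0.21282)/1.46327 + 223.7 = 343.3695
M3: Pc = R·M3+t = (+0.11376, +0.11853, +1.33777); u = 873.7·(+0.11376)/1.33777 + 307.8 = 382.0959, v = 822.8·(+0.11853)/1.33777 + 223.7 = 296.6027

c0=(340.50, 435.52) c1=(442.00, 472.09) c2=(475.28, 343.37) c3=(382.10, 296.60)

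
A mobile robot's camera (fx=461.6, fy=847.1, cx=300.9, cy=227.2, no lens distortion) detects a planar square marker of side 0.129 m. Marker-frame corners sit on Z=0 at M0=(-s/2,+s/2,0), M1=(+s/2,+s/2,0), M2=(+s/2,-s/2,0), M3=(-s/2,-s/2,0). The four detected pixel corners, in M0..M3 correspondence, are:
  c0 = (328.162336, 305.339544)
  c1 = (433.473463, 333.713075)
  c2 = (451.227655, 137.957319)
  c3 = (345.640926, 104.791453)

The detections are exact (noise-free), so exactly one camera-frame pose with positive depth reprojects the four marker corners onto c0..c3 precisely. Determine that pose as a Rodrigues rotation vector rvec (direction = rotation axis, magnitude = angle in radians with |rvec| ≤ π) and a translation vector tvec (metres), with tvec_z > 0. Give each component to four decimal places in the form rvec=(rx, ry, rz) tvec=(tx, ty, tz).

Intrinsics K: fx=461.6, fy=847.1, cx=300.9, cy=227.2
Marker side s = 0.129 m; corners in marker frame (Z=0):
  M0 = (-0.0645, +0.0645, 0)
  M1 = (+0.0645, +0.0645, 0)
  M2 = (+0.0645, -0.0645, 0)
  M3 = (-0.0645, -0.0645, 0)
Detected image corners:
  c0 = (328.162336, 305.339544) px
  c1 = (433.473463, 333.713075) px
  c2 = (451.227655, 137.957319) px
  c3 = (345.640926, 104.791453) px
Planar DLT: solve 8×8 A·h = b for H (H[2,2]=1):
  H  [+887.43601 -116.98427 +390.20856]
  H  [+278.07389 +1546.92976 +220.94993]
  H  [+0.17967 +0.05028 +1.00000]
B = K⁻¹H; ‖b₁‖=1.835807, ‖b₂‖=1.835807; λ = 2/(‖b₁‖+‖b₂‖) = 0.544719, sign → tz>0 ⇒ λ=+0.544719
r₁ = λ·B[:,0] = (+0.98344,+0.15256,+0.09787); r₂ = λ·B[:,1] = (-0.15590,+0.98739,+0.02739)
r₃ = r₁×r₂ = (-0.09246,-0.04219,+0.99482); SVD([r₁ r₂ r₃]) → R = UVᵀ:
  R  [+0.98344 -0.15590 -0.09246]
  R  [+0.15256 +0.98739 -0.04219]
  R  [+0.09787 +0.02739 +0.99482]
t = (+0.10539, -0.00402, +0.54472) m
tr R = 2.965651; θ = arccos((tr R − 1)/2) = 0.185602 rad = 10.634°
axis k = ((R−Rᵀ)₃₂, (R−Rᵀ)₁₃, (R−Rᵀ)₂₁) / (2 sinθ) = (+0.188521, -0.515698, +0.835772)
rvec = θ·k = (+0.034990, -0.095715, +0.155121)

rvec=(0.0350, -0.0957, 0.1551) tvec=(0.1054, -0.0040, 0.5447)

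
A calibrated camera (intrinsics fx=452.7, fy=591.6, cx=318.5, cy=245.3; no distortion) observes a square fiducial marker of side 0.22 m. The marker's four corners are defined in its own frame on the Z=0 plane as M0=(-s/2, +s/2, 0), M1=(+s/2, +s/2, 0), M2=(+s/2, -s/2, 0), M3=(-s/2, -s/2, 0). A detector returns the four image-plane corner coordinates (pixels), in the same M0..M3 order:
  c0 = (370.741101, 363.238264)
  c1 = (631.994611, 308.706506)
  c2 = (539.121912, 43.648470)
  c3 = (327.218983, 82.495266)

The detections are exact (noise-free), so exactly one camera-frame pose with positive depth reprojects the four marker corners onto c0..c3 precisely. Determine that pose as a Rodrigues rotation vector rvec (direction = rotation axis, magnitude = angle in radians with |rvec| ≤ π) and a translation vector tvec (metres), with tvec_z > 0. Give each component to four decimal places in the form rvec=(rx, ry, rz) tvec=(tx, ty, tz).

Intrinsics K: fx=452.7, fy=591.6, cx=318.5, cy=245.3
Marker side s = 0.22 m; corners in marker frame (Z=0):
  M0 = (-0.1100, +0.1100, 0)
  M1 = (+0.1100, +0.1100, 0)
  M2 = (+0.1100, -0.1100, 0)
  M3 = (-0.1100, -0.1100, 0)
Detected image corners:
  c0 = (370.741101, 363.238264) px
  c1 = (631.994611, 308.706506) px
  c2 = (539.121912, 43.648470) px
  c3 = (327.218983, 82.495266) px
Planar DLT: solve 8×8 A·h = b for H (H[2,2]=1):
  H  [+1107.41978 -144.61884 +464.83857]
  H  [-189.56943 +1045.47419 +184.63958]
  H  [+0.09437 -0.97539 +1.00000]
B = K⁻¹H; ‖b₁‖=2.408717, ‖b₂‖=2.408717; λ = 2/(‖b₁‖+‖b₂‖) = 0.415159, sign → tz>0 ⇒ λ=+0.415159
r₁ = λ·B[:,0] = (+0.98802,-0.14928,+0.03918); r₂ = λ·B[:,1] = (+0.15227,+0.90157,-0.40494)
r₃ = r₁×r₂ = (+0.02512,+0.40606,+0.91350); SVD([r₁ r₂ r₃]) → R = UVᵀ:
  R  [+0.98802 +0.15227 +0.02512]
  R  [-0.14928 +0.90157 +0.40606]
  R  [+0.03918 -0.40494 +0.91350]
t = (+0.13420, -0.04257, +0.41516) m
tr R = 2.803094; θ = arccos((tr R − 1)/2) = 0.447465 rad = 25.638°
axis k = ((R−Rᵀ)₃₂, (R−Rᵀ)₁₃, (R−Rᵀ)₂₁) / (2 sinθ) = (-0.937180, -0.016242, -0.348468)
rvec = θ·k = (-0.419355, -0.007268, -0.155927)

rvec=(-0.4194, -0.0073, -0.1559) tvec=(0.1342, -0.0426, 0.4152)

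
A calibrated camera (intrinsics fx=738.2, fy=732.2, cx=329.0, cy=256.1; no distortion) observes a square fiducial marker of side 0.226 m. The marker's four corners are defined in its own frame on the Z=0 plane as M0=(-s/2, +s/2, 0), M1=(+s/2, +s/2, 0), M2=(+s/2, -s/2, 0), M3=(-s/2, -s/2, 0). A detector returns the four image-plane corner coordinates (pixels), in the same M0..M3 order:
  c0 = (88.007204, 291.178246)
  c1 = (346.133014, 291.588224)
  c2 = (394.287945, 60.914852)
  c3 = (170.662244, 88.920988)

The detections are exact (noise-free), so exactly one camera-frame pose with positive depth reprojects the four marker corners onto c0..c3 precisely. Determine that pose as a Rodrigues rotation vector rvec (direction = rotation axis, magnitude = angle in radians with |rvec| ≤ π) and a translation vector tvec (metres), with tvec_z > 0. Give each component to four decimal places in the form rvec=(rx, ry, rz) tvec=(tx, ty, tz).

rvec=(-0.5544, 0.3927, 0.0946) tvec=(-0.0705, -0.0690, 0.6135)

Intrinsics K: fx=738.2, fy=732.2, cx=329.0, cy=256.1
Marker side s = 0.226 m; corners in marker frame (Z=0):
  M0 = (-0.1130, +0.1130, 0)
  M1 = (+0.1130, +0.1130, 0)
  M2 = (+0.1130, -0.1130, 0)
  M3 = (-0.1130, -0.1130, 0)
Detected image corners:
  c0 = (88.007204, 291.178246) px
  c1 = (346.133014, 291.588224) px
  c2 = (394.287945, 60.914852) px
  c3 = (170.662244, 88.920988) px
Planar DLT: solve 8×8 A·h = b for H (H[2,2]=1):
  H  [+900.97041 -496.02491 +244.14507]
  H  [-182.56187 +805.80849 +173.79302]
  H  [-0.63219 -0.80541 +1.00000]
B = K⁻¹H; ‖b₁‖=1.630100, ‖b₂‖=1.630100; λ = 2/(‖b₁‖+‖b₂‖) = 0.613459, sign → tz>0 ⇒ λ=+0.613459
r₁ = λ·B[:,0] = (+0.92157,-0.01731,-0.38783); r₂ = λ·B[:,1] = (-0.19200,+0.84795,-0.49409)
r₃ = r₁×r₂ = (+0.33741,+0.52980,+0.77812); SVD([r₁ r₂ r₃]) → R = UVᵀ:
  R  [+0.92157 -0.19200 +0.33741]
  R  [-0.01731 +0.84795 +0.52980]
  R  [-0.38783 -0.49409 +0.77812]
t = (-0.07052, -0.06896, +0.61346) m
tr R = 2.547636; θ = arccos((tr R − 1)/2) = 0.685950 rad = 39.302°
axis k = ((R−Rᵀ)₃₂, (R−Rᵀ)₁₃, (R−Rᵀ)₂₁) / (2 sinθ) = (-0.808236, +0.572484, +0.137902)
rvec = θ·k = (-0.554409, +0.392695, +0.094593)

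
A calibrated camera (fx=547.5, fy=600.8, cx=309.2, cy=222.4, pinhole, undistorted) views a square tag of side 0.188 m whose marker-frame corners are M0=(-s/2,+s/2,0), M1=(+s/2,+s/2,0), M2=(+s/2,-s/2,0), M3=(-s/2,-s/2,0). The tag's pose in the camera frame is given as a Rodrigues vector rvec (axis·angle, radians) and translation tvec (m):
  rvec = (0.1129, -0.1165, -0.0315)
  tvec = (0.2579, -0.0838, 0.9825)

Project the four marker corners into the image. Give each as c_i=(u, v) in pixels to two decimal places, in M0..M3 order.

Intrinsics K: fx=547.5, fy=600.8, cx=309.2, cy=222.4
Marker side s = 0.188 m; corners in marker frame (Z=0):
  M0 = (-0.0940, +0.0940, 0)
  M1 = (+0.0940, +0.0940, 0)
  M2 = (+0.0940, -0.0940, 0)
  M3 = (-0.0940, -0.0940, 0)
rvec = (0.1129, -0.1165, -0.0315), |rvec| = θ = 0.16526 rad = 9.469°
Rodrigues: sinθ=0.16451, 1−cosθ=0.01362; R = I + sinθ·[k]× + (1−cosθ)·[k]×²:
    [+0.99273 +0.02480 -0.11774]
    [-0.03792 +0.99315 -0.11056]
    [+0.11420 +0.11422 +0.98687]
t = (0.2579, -0.0838, 0.9825) m
M0: Pc = R·M0+t = (+0.16691, +0.01312, +0.98250); u = 547.5·(+0.16691)/0.98250 + 309.2 = 402.2128, v = 600.8·(+0.01312)/0.98250 + 222.4 = 230.4229
M1: Pc = R·M1+t = (+0.35355, +0.00599, +1.00397); u = 547.5·(+0.35355)/1.00397 + 309.2 = 502.0018, v = 600.8·(+0.00599)/1.00397 + 222.4 = 225.9854
M2: Pc = R·M2+t = (+0.34889, -0.18072, +0.98250); u = 547.5·(+0.34889)/0.98250 + 309.2 = 503.6179, v = 600.8·(-0.18072)/0.98250 + 222.4 = 111.8892
M3: Pc = R·M3+t = (+0.16225, -0.17359, +0.96103); u = 547.5·(+0.16225)/0.96103 + 309.2 = 401.6354, v = 600.8·(-0.17359)/0.96103 + 222.4 = 113.8770

c0=(402.21, 230.42) c1=(502.00, 225.99) c2=(503.62, 111.89) c3=(401.64, 113.88)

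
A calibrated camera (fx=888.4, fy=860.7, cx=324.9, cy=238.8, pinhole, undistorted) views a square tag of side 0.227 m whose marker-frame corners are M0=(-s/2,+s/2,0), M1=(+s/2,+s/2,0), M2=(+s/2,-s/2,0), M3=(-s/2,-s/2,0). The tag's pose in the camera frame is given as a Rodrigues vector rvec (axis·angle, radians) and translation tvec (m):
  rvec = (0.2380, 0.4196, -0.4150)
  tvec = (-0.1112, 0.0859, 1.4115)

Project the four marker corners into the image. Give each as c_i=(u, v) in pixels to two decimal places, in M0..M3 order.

Intrinsics K: fx=888.4, fy=860.7, cx=324.9, cy=238.8
Marker side s = 0.227 m; corners in marker frame (Z=0):
  M0 = (-0.1135, +0.1135, 0)
  M1 = (+0.1135, +0.1135, 0)
  M2 = (+0.1135, -0.1135, 0)
  M3 = (-0.1135, -0.1135, 0)
rvec = (0.2380, 0.4196, -0.4150), |rvec| = θ = 0.63634 rad = 36.460°
Rodrigues: sinθ=0.59426, 1−cosθ=0.19573; R = I + sinθ·[k]× + (1−cosθ)·[k]×²:
    [+0.83165 +0.43582 +0.34411]
    [-0.33928 +0.88938 -0.30643]
    [-0.43959 +0.13809 +0.88752]
t = (-0.1112, 0.0859, 1.4115) m
M0: Pc = R·M0+t = (-0.15613, +0.22535, +1.47707); u = 888.4·(-0.15613)/1.47707 + 324.9 = 230.9957, v = 860.7·(+0.22535)/1.47707 + 238.8 = 370.1151
M1: Pc = R·M1+t = (+0.03266, +0.14834, +1.37728); u = 888.4·(+0.03266)/1.37728 + 324.9 = 345.9661, v = 860.7·(+0.14834)/1.37728 + 238.8 = 331.4989
M2: Pc = R·M2+t = (-0.06627, -0.05355, +1.34593); u = 888.4·(-0.06627)/1.34593 + 324.9 = 281.1554, v = 860.7·(-0.05355)/1.34593 + 238.8 = 204.5540
M3: Pc = R·M3+t = (-0.25506, +0.02346, +1.44572); u = 888.4·(-0.25506)/1.44572 + 324.9 = 168.1656, v = 860.7·(+0.02346)/1.44572 + 238.8 = 252.7695

c0=(231.00, 370.12) c1=(345.97, 331.50) c2=(281.16, 204.55) c3=(168.17, 252.77)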